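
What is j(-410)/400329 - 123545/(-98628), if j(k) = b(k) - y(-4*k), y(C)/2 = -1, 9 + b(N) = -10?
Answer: 16485656543/13161216204 ≈ 1.2526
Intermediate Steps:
b(N) = -19 (b(N) = -9 - 10 = -19)
y(C) = -2 (y(C) = 2*(-1) = -2)
j(k) = -17 (j(k) = -19 - 1*(-2) = -19 + 2 = -17)
j(-410)/400329 - 123545/(-98628) = -17/400329 - 123545/(-98628) = -17*1/400329 - 123545*(-1/98628) = -17/400329 + 123545/98628 = 16485656543/13161216204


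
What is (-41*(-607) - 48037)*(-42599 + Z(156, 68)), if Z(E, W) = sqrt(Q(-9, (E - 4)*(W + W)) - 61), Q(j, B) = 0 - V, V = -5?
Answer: 986166850 - 46300*I*sqrt(14) ≈ 9.8617e+8 - 1.7324e+5*I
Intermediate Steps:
Q(j, B) = 5 (Q(j, B) = 0 - 1*(-5) = 0 + 5 = 5)
Z(E, W) = 2*I*sqrt(14) (Z(E, W) = sqrt(5 - 61) = sqrt(-56) = 2*I*sqrt(14))
(-41*(-607) - 48037)*(-42599 + Z(156, 68)) = (-41*(-607) - 48037)*(-42599 + 2*I*sqrt(14)) = (24887 - 48037)*(-42599 + 2*I*sqrt(14)) = -23150*(-42599 + 2*I*sqrt(14)) = 986166850 - 46300*I*sqrt(14)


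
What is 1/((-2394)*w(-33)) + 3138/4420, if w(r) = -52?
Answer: 7512457/10581480 ≈ 0.70996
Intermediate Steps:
1/((-2394)*w(-33)) + 3138/4420 = 1/(-2394*(-52)) + 3138/4420 = -1/2394*(-1/52) + 3138*(1/4420) = 1/124488 + 1569/2210 = 7512457/10581480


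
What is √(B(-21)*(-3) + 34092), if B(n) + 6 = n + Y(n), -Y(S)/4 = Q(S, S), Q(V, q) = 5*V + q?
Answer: 3*√3629 ≈ 180.72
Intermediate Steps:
Q(V, q) = q + 5*V
Y(S) = -24*S (Y(S) = -4*(S + 5*S) = -24*S)
B(n) = -6 - 23*n (B(n) = -6 + (n - 24*n) = -6 - 23*n)
√(B(-21)*(-3) + 34092) = √((-6 - 23*(-21))*(-3) + 34092) = √((-6 + 483)*(-3) + 34092) = √(477*(-3) + 34092) = √(-1431 + 34092) = √32661 = 3*√3629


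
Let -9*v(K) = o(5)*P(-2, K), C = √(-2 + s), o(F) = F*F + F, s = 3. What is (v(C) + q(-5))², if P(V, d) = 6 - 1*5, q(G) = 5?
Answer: 25/9 ≈ 2.7778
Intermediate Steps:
P(V, d) = 1 (P(V, d) = 6 - 5 = 1)
o(F) = F + F² (o(F) = F² + F = F + F²)
C = 1 (C = √(-2 + 3) = √1 = 1)
v(K) = -10/3 (v(K) = -5*(1 + 5)/9 = -5*6/9 = -10/3)
(v(C) + q(-5))² = (-10/3 + 5)² = (5/3)² = 25/9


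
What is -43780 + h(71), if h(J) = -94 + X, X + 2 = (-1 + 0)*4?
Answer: -43880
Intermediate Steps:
X = -6 (X = -2 + (-1 + 0)*4 = -2 - 1*4 = -2 - 4 = -6)
h(J) = -100 (h(J) = -94 - 6 = -100)
-43780 + h(71) = -43780 - 100 = -43880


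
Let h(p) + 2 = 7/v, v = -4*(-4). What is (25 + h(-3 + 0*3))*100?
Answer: 9375/4 ≈ 2343.8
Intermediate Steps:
v = 16
h(p) = -25/16 (h(p) = -2 + 7/16 = -25/16)
(25 + h(-3 + 0*3))*100 = (25 - 25/16)*100 = (375/16)*100 = 9375/4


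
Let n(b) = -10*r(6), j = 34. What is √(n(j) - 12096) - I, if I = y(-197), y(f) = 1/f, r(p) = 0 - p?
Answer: 1/197 + 2*I*√3009 ≈ 0.0050761 + 109.71*I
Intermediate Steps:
r(p) = -p
I = -1/197 (I = 1/(-197) = -1/197 ≈ -0.0050761)
n(b) = 60 (n(b) = -(-10)*6 = -10*(-6) = 60)
√(n(j) - 12096) - I = √(60 - 12096) - 1*(-1/197) = √(-12036) + 1/197 = 2*I*√3009 + 1/197 = 1/197 + 2*I*√3009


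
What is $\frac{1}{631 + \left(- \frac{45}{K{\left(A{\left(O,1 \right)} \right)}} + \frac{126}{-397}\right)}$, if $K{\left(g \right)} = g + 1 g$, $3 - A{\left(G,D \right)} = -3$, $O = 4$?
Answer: $\frac{1588}{995569} \approx 0.0015951$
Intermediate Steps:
$A{\left(G,D \right)} = 6$ ($A{\left(G,D \right)} = 3 - -3 = 3 + 3 = 6$)
$K{\left(g \right)} = 2 g$ ($K{\left(g \right)} = g + g = 2 g$)
$\frac{1}{631 + \left(- \frac{45}{K{\left(A{\left(O,1 \right)} \right)}} + \frac{126}{-397}\right)} = \frac{1}{631 + \left(- \frac{45}{2 \cdot 6} + \frac{126}{-397}\right)} = \frac{1}{631 + \left(- \frac{45}{12} + 126 \left(- \frac{1}{397}\right)\right)} = \frac{1}{631 - \frac{6459}{1588}} = \frac{1}{\frac{995569}{1588}} = \frac{1588}{995569}$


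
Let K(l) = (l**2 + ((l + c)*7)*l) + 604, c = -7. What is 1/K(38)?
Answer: 1/10294 ≈ 9.7144e-5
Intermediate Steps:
K(l) = 604 + l**2 + l*(-49 + 7*l) (K(l) = (l**2 + ((l - 7)*7)*l) + 604 = (l**2 + ((-7 + l)*7)*l) + 604 = (l**2 + (-49 + 7*l)*l) + 604 = (l**2 + l*(-49 + 7*l)) + 604 = 604 + l**2 + l*(-49 + 7*l))
1/K(38) = 1/(604 - 49*38 + 8*38**2) = 1/(604 - 1862 + 8*1444) = 1/(604 - 1862 + 11552) = 1/10294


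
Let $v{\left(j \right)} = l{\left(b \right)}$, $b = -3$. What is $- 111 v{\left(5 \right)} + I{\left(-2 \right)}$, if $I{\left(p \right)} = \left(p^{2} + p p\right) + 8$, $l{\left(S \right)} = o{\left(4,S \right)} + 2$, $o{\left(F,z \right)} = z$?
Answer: $127$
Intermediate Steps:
$l{\left(S \right)} = 2 + S$ ($l{\left(S \right)} = S + 2 = 2 + S$)
$v{\left(j \right)} = -1$ ($v{\left(j \right)} = 2 - 3 = -1$)
$I{\left(p \right)} = 8 + 2 p^{2}$ ($I{\left(p \right)} = \left(p^{2} + p^{2}\right) + 8 = 2 p^{2} + 8 = 8 + 2 p^{2}$)
$- 111 v{\left(5 \right)} + I{\left(-2 \right)} = \left(-111\right) \left(-1\right) + \left(8 + 2 \left(-2\right)^{2}\right) = 111 + \left(8 + 2 \cdot 4\right) = 111 + \left(8 + 8\right) = 111 + 16 = 127$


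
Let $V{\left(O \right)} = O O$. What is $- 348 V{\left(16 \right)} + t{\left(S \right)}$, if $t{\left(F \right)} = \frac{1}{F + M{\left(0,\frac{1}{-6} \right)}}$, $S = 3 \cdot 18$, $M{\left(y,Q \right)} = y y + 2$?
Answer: $- \frac{4988927}{56} \approx -89088.0$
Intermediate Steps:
$M{\left(y,Q \right)} = 2 + y^{2}$ ($M{\left(y,Q \right)} = y^{2} + 2 = 2 + y^{2}$)
$V{\left(O \right)} = O^{2}$
$S = 54$
$t{\left(F \right)} = \frac{1}{2 + F}$ ($t{\left(F \right)} = \frac{1}{F + \left(2 + 0^{2}\right)} = \frac{1}{F + \left(2 + 0\right)} = \frac{1}{F + 2} = \frac{1}{2 + F}$)
$- 348 V{\left(16 \right)} + t{\left(S \right)} = - 348 \cdot 16^{2} + \frac{1}{2 + 54} = \left(-348\right) 256 + \frac{1}{56} = -89088 + \frac{1}{56} = - \frac{4988927}{56}$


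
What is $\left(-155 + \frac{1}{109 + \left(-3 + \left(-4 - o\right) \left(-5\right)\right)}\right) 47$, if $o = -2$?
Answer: $- \frac{845013}{116} \approx -7284.6$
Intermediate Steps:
$\left(-155 + \frac{1}{109 + \left(-3 + \left(-4 - o\right) \left(-5\right)\right)}\right) 47 = \left(-155 + \frac{1}{109 - \left(3 - \left(-4 - -2\right) \left(-5\right)\right)}\right) 47 = \left(-155 + \frac{1}{109 - \left(3 - \left(-4 + 2\right) \left(-5\right)\right)}\right) 47 = \left(-155 + \frac{1}{109 - -7}\right) 47 = \left(-155 + \frac{1}{109 + \left(-3 + 10\right)}\right) 47 = \left(-155 + \frac{1}{109 + 7}\right) 47 = \left(-155 + \frac{1}{116}\right) 47 = \left(- \frac{17979}{116}\right) 47 = - \frac{845013}{116}$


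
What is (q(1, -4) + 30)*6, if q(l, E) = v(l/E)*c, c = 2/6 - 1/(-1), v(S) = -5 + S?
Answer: 138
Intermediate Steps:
c = 4/3 (c = 2*(⅙) - 1*(-1) = ⅓ + 1 = 4/3 ≈ 1.3333)
q(l, E) = -20/3 + 4*l/(3*E) (q(l, E) = (-5 + l/E)*(4/3) = -20/3 + 4*l/(3*E))
(q(1, -4) + 30)*6 = ((4/3)*(1 - 5*(-4))/(-4) + 30)*6 = ((4/3)*(-¼)*(1 + 20) + 30)*6 = ((4/3)*(-¼)*21 + 30)*6 = (-7 + 30)*6 = 23*6 = 138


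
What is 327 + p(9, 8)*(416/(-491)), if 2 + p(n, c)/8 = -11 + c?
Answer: 177197/491 ≈ 360.89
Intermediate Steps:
p(n, c) = -104 + 8*c (p(n, c) = -16 + 8*(-11 + c) = -16 + (-88 + 8*c) = -104 + 8*c)
327 + p(9, 8)*(416/(-491)) = 327 + (-104 + 8*8)*(416/(-491)) = 327 + (-104 + 64)*(416*(-1/491)) = 327 - 40*(-416/491) = 327 + 16640/491 = 177197/491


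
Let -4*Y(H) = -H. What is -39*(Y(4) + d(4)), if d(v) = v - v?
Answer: -39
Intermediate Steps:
Y(H) = H/4 (Y(H) = -(-1)*H/4 = H/4)
d(v) = 0
-39*(Y(4) + d(4)) = -39*((¼)*4 + 0) = -39*(1 + 0) = -39*1 = -39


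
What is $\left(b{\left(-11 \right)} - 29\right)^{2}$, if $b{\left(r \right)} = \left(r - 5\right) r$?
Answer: $21609$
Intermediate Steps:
$b{\left(r \right)} = r \left(-5 + r\right)$ ($b{\left(r \right)} = \left(-5 + r\right) r = r \left(-5 + r\right)$)
$\left(b{\left(-11 \right)} - 29\right)^{2} = \left(- 11 \left(-5 - 11\right) - 29\right)^{2} = \left(\left(-11\right) \left(-16\right) - 29\right)^{2} = \left(176 - 29\right)^{2} = 147^{2} = 21609$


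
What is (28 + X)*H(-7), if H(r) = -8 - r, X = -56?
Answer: 28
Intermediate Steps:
(28 + X)*H(-7) = (28 - 56)*(-8 - 1*(-7)) = -28*(-8 + 7) = -28*(-1) = 28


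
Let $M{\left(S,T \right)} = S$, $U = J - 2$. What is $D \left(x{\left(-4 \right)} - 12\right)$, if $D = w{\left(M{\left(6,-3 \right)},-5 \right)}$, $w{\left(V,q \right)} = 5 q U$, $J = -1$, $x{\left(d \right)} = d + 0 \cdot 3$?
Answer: $-1200$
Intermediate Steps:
$x{\left(d \right)} = d$ ($x{\left(d \right)} = d + 0 = d$)
$U = -3$ ($U = -1 - 2 = -3$)
$w{\left(V,q \right)} = - 15 q$ ($w{\left(V,q \right)} = 5 q \left(-3\right) = - 15 q$)
$D = 75$ ($D = \left(-15\right) \left(-5\right) = 75$)
$D \left(x{\left(-4 \right)} - 12\right) = 75 \left(-4 - 12\right) = 75 \left(-16\right) = -1200$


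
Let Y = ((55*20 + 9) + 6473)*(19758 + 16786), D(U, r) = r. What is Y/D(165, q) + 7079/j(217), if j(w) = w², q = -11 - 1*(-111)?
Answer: 3261815275503/1177225 ≈ 2.7708e+6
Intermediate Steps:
q = 100 (q = -11 + 111 = 100)
Y = 277076608 (Y = ((1100 + 9) + 6473)*36544 = (1109 + 6473)*36544 = 7582*36544 = 277076608)
Y/D(165, q) + 7079/j(217) = 277076608/100 + 7079/(217²) = 277076608*(1/100) + 7079/47089 = 69269152/25 + 7079*(1/47089) = 69269152/25 + 7079/47089 = 3261815275503/1177225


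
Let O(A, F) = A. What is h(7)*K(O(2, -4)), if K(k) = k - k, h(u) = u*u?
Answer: 0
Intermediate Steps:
h(u) = u**2
K(k) = 0
h(7)*K(O(2, -4)) = 7**2*0 = 49*0 = 0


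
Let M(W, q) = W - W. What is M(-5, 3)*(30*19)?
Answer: 0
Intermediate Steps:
M(W, q) = 0
M(-5, 3)*(30*19) = 0*(30*19) = 0*570 = 0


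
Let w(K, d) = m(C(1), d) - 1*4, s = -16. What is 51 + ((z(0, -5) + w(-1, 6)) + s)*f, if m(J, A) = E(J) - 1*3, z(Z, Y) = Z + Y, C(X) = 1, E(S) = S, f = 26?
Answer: -651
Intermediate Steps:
z(Z, Y) = Y + Z
m(J, A) = -3 + J (m(J, A) = J - 1*3 = J - 3 = -3 + J)
w(K, d) = -6 (w(K, d) = (-3 + 1) - 1*4 = -2 - 4 = -6)
51 + ((z(0, -5) + w(-1, 6)) + s)*f = 51 + (((-5 + 0) - 6) - 16)*26 = 51 + ((-5 - 6) - 16)*26 = 51 + (-11 - 16)*26 = 51 - 27*26 = 51 - 702 = -651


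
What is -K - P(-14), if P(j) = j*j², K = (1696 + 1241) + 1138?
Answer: -1331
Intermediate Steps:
K = 4075 (K = 2937 + 1138 = 4075)
P(j) = j³
-K - P(-14) = -1*4075 - 1*(-14)³ = -4075 - 1*(-2744) = -4075 + 2744 = -1331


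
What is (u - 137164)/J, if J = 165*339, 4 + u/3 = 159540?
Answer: 341444/55935 ≈ 6.1043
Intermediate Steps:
u = 478608 (u = -12 + 3*159540 = -12 + 478620 = 478608)
J = 55935
(u - 137164)/J = (478608 - 137164)/55935 = 341444*(1/55935) = 341444/55935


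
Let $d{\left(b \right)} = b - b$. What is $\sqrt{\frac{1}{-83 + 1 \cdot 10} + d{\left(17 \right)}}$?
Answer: $\frac{i \sqrt{73}}{73} \approx 0.11704 i$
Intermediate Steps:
$d{\left(b \right)} = 0$
$\sqrt{\frac{1}{-83 + 1 \cdot 10} + d{\left(17 \right)}} = \sqrt{\frac{1}{-83 + 1 \cdot 10} + 0} = \sqrt{\frac{1}{-83 + 10} + 0} = \sqrt{\frac{1}{-73} + 0} = \sqrt{- \frac{1}{73} + 0} = \sqrt{- \frac{1}{73}} = \frac{i \sqrt{73}}{73}$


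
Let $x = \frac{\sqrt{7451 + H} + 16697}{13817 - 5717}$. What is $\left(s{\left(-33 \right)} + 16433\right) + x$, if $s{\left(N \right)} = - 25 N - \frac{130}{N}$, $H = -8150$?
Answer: $\frac{1538222467}{89100} + \frac{i \sqrt{699}}{8100} \approx 17264.0 + 0.003264 i$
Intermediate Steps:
$s{\left(N \right)} = - \frac{130}{N} - 25 N$
$x = \frac{16697}{8100} + \frac{i \sqrt{699}}{8100}$ ($x = \frac{\sqrt{7451 - 8150} + 16697}{13817 - 5717} = \frac{\sqrt{-699} + 16697}{8100} = \left(i \sqrt{699} + 16697\right) \frac{1}{8100} = \left(16697 + i \sqrt{699}\right) \frac{1}{8100} = \frac{16697}{8100} + \frac{i \sqrt{699}}{8100} \approx 2.0614 + 0.003264 i$)
$\left(s{\left(-33 \right)} + 16433\right) + x = \left(\left(- \frac{130}{-33} - -825\right) + 16433\right) + \left(\frac{16697}{8100} + \frac{i \sqrt{699}}{8100}\right) = \left(\left(\left(-130\right) \left(- \frac{1}{33}\right) + 825\right) + 16433\right) + \left(\frac{16697}{8100} + \frac{i \sqrt{699}}{8100}\right) = \left(\left(\frac{130}{33} + 825\right) + 16433\right) + \left(\frac{16697}{8100} + \frac{i \sqrt{699}}{8100}\right) = \left(\frac{27355}{33} + 16433\right) + \left(\frac{16697}{8100} + \frac{i \sqrt{699}}{8100}\right) = \frac{569644}{33} + \left(\frac{16697}{8100} + \frac{i \sqrt{699}}{8100}\right) = \frac{1538222467}{89100} + \frac{i \sqrt{699}}{8100}$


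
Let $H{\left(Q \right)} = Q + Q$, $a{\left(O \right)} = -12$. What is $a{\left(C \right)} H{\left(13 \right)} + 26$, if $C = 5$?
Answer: $-286$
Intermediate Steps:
$H{\left(Q \right)} = 2 Q$
$a{\left(C \right)} H{\left(13 \right)} + 26 = - 12 \cdot 2 \cdot 13 + 26 = \left(-12\right) 26 + 26 = -312 + 26 = -286$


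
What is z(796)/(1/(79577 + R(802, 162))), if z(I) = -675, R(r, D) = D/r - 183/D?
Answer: -43078506775/802 ≈ -5.3714e+7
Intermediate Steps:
R(r, D) = -183/D + D/r
z(796)/(1/(79577 + R(802, 162))) = -675/(1/(79577 + (-183/162 + 162/802))) = -675/(1/(79577 + (-183*1/162 + 162*(1/802)))) = -675/(1/(79577 + (-61/54 + 81/401))) = -675/(1/(79577 - 20087/21654)) = -675/(1/(1723140271/21654)) = -675/21654/1723140271 = -675*1723140271/21654 = -43078506775/802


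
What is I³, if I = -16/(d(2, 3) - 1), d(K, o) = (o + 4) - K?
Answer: -64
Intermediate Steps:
d(K, o) = 4 + o - K (d(K, o) = (4 + o) - K = 4 + o - K)
I = -4 (I = -16/((4 + 3 - 1*2) - 1) = -16/((4 + 3 - 2) - 1) = -16/(5 - 1) = -16/4 = -16*¼ = -4)
I³ = (-4)³ = -64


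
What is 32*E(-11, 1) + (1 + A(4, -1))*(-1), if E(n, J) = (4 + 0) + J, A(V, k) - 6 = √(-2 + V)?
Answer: 153 - √2 ≈ 151.59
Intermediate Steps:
A(V, k) = 6 + √(-2 + V)
E(n, J) = 4 + J
32*E(-11, 1) + (1 + A(4, -1))*(-1) = 32*(4 + 1) + (1 + (6 + √(-2 + 4)))*(-1) = 32*5 + (1 + (6 + √2))*(-1) = 160 + (7 + √2)*(-1) = 160 + (-7 - √2) = 153 - √2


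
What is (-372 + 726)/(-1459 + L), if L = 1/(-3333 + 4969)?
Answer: -193048/795641 ≈ -0.24263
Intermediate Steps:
L = 1/1636 ≈ 0.00061125
(-372 + 726)/(-1459 + L) = (-372 + 726)/(-1459 + 1/1636) = 354/(-2386923/1636) = 354*(-1636/2386923) = -193048/795641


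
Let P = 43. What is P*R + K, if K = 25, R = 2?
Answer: 111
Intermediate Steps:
P*R + K = 43*2 + 25 = 86 + 25 = 111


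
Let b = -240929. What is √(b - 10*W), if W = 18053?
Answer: I*√421459 ≈ 649.2*I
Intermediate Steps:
√(b - 10*W) = √(-240929 - 10*18053) = √(-240929 - 180530) = √(-421459) = I*√421459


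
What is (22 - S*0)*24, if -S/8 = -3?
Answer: 528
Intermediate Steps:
S = 24 (S = -8*(-3) = 24)
(22 - S*0)*24 = (22 - 1*24*0)*24 = (22 - 24*0)*24 = (22 + 0)*24 = 22*24 = 528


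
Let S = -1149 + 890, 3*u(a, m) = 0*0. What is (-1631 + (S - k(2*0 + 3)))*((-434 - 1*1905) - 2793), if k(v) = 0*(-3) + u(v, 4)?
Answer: 9699480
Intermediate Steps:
u(a, m) = 0 (u(a, m) = (0*0)/3 = (⅓)*0 = 0)
S = -259
k(v) = 0 (k(v) = 0*(-3) + 0 = 0 + 0 = 0)
(-1631 + (S - k(2*0 + 3)))*((-434 - 1*1905) - 2793) = (-1631 + (-259 - 1*0))*((-434 - 1*1905) - 2793) = (-1631 + (-259 + 0))*((-434 - 1905) - 2793) = (-1631 - 259)*(-2339 - 2793) = -1890*(-5132) = 9699480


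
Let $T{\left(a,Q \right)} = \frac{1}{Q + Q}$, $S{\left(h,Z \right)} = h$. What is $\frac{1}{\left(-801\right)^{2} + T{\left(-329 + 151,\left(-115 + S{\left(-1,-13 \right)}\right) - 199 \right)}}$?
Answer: $\frac{630}{404208629} \approx 1.5586 \cdot 10^{-6}$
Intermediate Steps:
$T{\left(a,Q \right)} = \frac{1}{2 Q}$
$\frac{1}{\left(-801\right)^{2} + T{\left(-329 + 151,\left(-115 + S{\left(-1,-13 \right)}\right) - 199 \right)}} = \frac{1}{\left(-801\right)^{2} + \frac{1}{2 \left(\left(-115 - 1\right) - 199\right)}} = \frac{1}{641601 + \frac{1}{2 \left(-116 - 199\right)}} = \frac{1}{641601 + \frac{1}{2 \left(-315\right)}} = \frac{1}{641601 + \frac{1}{2} \left(- \frac{1}{315}\right)} = \frac{1}{641601 - \frac{1}{630}} = \frac{1}{\frac{404208629}{630}} = \frac{630}{404208629}$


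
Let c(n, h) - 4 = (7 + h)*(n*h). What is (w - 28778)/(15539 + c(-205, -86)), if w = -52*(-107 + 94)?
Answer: 28102/1377227 ≈ 0.020405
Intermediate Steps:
w = 676 (w = -52*(-13) = 676)
c(n, h) = 4 + h*n*(7 + h) (c(n, h) = 4 + (7 + h)*(n*h) = 4 + (7 + h)*(h*n) = 4 + h*n*(7 + h))
(w - 28778)/(15539 + c(-205, -86)) = (676 - 28778)/(15539 + (4 - 205*(-86)² + 7*(-86)*(-205))) = -28102/(15539 + (4 - 205*7396 + 123410)) = -28102/(15539 + (4 - 1516180 + 123410)) = -28102/(15539 - 1392766) = -28102/(-1377227) = -28102*(-1/1377227) = 28102/1377227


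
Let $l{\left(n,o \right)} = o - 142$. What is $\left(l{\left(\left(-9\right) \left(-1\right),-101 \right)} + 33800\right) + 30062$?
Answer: $63619$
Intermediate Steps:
$l{\left(n,o \right)} = -142 + o$
$\left(l{\left(\left(-9\right) \left(-1\right),-101 \right)} + 33800\right) + 30062 = \left(\left(-142 - 101\right) + 33800\right) + 30062 = \left(-243 + 33800\right) + 30062 = 33557 + 30062 = 63619$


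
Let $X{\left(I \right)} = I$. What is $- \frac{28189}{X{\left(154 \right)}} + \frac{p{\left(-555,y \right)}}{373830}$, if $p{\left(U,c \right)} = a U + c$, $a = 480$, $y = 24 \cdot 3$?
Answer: $- \frac{251878771}{1370710} \approx -183.76$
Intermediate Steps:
$y = 72$
$p{\left(U,c \right)} = c + 480 U$ ($p{\left(U,c \right)} = 480 U + c = c + 480 U$)
$- \frac{28189}{X{\left(154 \right)}} + \frac{p{\left(-555,y \right)}}{373830} = - \frac{28189}{154} + \frac{72 + 480 \left(-555\right)}{373830} = \left(-28189\right) \frac{1}{154} + \left(72 - 266400\right) \frac{1}{373830} = - \frac{4027}{22} - \frac{44388}{62305} = - \frac{251878771}{1370710}$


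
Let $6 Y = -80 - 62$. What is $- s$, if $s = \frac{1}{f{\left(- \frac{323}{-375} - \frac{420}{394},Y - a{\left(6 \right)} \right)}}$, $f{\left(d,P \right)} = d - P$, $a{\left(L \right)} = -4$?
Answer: $- \frac{24625}{479252} \approx -0.051382$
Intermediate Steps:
$Y = - \frac{71}{3}$ ($Y = \frac{-80 - 62}{6} = \frac{1}{6} \left(-142\right) = - \frac{71}{3} \approx -23.667$)
$s = \frac{24625}{479252}$ ($s = \frac{1}{\left(- \frac{323}{-375} - \frac{420}{394}\right) - \left(- \frac{71}{3} - -4\right)} = \frac{1}{\left(\left(-323\right) \left(- \frac{1}{375}\right) - \frac{210}{197}\right) - \left(- \frac{71}{3} + 4\right)} = \frac{1}{\left(\frac{323}{375} - \frac{210}{197}\right) - - \frac{59}{3}} = \frac{1}{- \frac{15119}{73875} + \frac{59}{3}} = \frac{1}{\frac{479252}{24625}} = \frac{24625}{479252} \approx 0.051382$)
$- s = \left(-1\right) \frac{24625}{479252} = - \frac{24625}{479252}$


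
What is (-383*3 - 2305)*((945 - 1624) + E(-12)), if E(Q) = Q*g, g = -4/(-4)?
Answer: 2386714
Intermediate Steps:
g = 1 (g = -4*(-¼) = 1)
E(Q) = Q (E(Q) = Q*1 = Q)
(-383*3 - 2305)*((945 - 1624) + E(-12)) = (-383*3 - 2305)*((945 - 1624) - 12) = (-1149 - 2305)*(-679 - 12) = -3454*(-691) = 2386714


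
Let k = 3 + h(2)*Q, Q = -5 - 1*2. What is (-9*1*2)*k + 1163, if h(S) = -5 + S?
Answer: 731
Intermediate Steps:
Q = -7 (Q = -5 - 2 = -7)
k = 24 (k = 3 + (-5 + 2)*(-7) = 3 - 3*(-7) = 3 + 21 = 24)
(-9*1*2)*k + 1163 = (-9*1*2)*24 + 1163 = -9*2*24 + 1163 = -18*24 + 1163 = -432 + 1163 = 731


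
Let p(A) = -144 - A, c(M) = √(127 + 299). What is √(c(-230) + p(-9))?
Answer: √(-135 + √426) ≈ 10.694*I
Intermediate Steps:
c(M) = √426
√(c(-230) + p(-9)) = √(√426 + (-144 - 1*(-9))) = √(√426 + (-144 + 9)) = √(√426 - 135) = √(-135 + √426)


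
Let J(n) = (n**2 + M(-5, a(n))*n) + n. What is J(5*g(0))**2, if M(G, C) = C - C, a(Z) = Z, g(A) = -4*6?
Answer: 203918400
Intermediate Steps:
g(A) = -24
M(G, C) = 0
J(n) = n + n**2 (J(n) = (n**2 + 0*n) + n = (n**2 + 0) + n = n**2 + n = n + n**2)
J(5*g(0))**2 = ((5*(-24))*(1 + 5*(-24)))**2 = (-120*(1 - 120))**2 = (-120*(-119))**2 = 14280**2 = 203918400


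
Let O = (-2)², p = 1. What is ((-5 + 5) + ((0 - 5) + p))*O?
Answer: -16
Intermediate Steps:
O = 4
((-5 + 5) + ((0 - 5) + p))*O = ((-5 + 5) + ((0 - 5) + 1))*4 = (0 + (-5 + 1))*4 = (0 - 4)*4 = -4*4 = -16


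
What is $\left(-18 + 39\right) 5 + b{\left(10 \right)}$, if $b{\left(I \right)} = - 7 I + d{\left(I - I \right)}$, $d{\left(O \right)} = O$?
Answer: $35$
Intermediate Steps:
$b{\left(I \right)} = - 7 I$ ($b{\left(I \right)} = - 7 I + \left(I - I\right) = - 7 I + 0 = - 7 I$)
$\left(-18 + 39\right) 5 + b{\left(10 \right)} = \left(-18 + 39\right) 5 - 70 = 21 \cdot 5 - 70 = 105 - 70 = 35$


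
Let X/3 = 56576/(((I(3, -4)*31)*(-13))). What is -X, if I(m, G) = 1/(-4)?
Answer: -52224/31 ≈ -1684.6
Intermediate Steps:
I(m, G) = -¼ (I(m, G) = 1*(-¼) = -¼)
X = 52224/31 (X = 3*(56576/((-¼*31*(-13)))) = 3*(56576/((-31/4*(-13)))) = 3*(56576/(403/4)) = 3*(56576*(4/403)) = 3*(17408/31) = 52224/31 ≈ 1684.6)
-X = -1*52224/31 = -52224/31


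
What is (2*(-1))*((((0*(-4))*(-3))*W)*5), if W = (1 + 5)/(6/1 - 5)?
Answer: 0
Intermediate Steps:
W = 6 (W = 6/(6*1 - 5) = 6/(6 - 5) = 6/1 = 6*1 = 6)
(2*(-1))*((((0*(-4))*(-3))*W)*5) = (2*(-1))*((((0*(-4))*(-3))*6)*5) = -2*(0*(-3))*6*5 = -2*0*6*5 = -0*5 = -2*0 = 0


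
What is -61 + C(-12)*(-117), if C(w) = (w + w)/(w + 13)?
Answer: 2747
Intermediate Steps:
C(w) = 2*w/(13 + w) (C(w) = (2*w)/(13 + w) = 2*w/(13 + w))
-61 + C(-12)*(-117) = -61 + (2*(-12)/(13 - 12))*(-117) = -61 + (2*(-12)/1)*(-117) = -61 + (2*(-12)*1)*(-117) = -61 - 24*(-117) = -61 + 2808 = 2747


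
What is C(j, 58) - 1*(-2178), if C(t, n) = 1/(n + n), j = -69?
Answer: 252649/116 ≈ 2178.0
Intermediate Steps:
C(t, n) = 1/(2*n)
C(j, 58) - 1*(-2178) = (1/2)/58 - 1*(-2178) = (1/2)*(1/58) + 2178 = 1/116 + 2178 = 252649/116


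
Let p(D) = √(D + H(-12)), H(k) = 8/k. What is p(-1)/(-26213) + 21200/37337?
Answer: 21200/37337 - I*√15/78639 ≈ 0.5678 - 4.925e-5*I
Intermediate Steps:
p(D) = √(-⅔ + D) (p(D) = √(D + 8/(-12)) = √(D + 8*(-1/12)) = √(D - ⅔) = √(-⅔ + D))
p(-1)/(-26213) + 21200/37337 = (√(-6 + 9*(-1))/3)/(-26213) + 21200/37337 = (√(-6 - 9)/3)*(-1/26213) + 21200*(1/37337) = (√(-15)/3)*(-1/26213) + 21200/37337 = ((I*√15)/3)*(-1/26213) + 21200/37337 = (I*√15/3)*(-1/26213) + 21200/37337 = -I*√15/78639 + 21200/37337 = 21200/37337 - I*√15/78639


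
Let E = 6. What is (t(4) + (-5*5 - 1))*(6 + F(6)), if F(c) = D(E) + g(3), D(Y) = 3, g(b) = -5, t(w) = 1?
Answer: -100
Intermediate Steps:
F(c) = -2 (F(c) = 3 - 5 = -2)
(t(4) + (-5*5 - 1))*(6 + F(6)) = (1 + (-5*5 - 1))*(6 - 2) = (1 + (-25 - 1))*4 = (1 - 26)*4 = -25*4 = -100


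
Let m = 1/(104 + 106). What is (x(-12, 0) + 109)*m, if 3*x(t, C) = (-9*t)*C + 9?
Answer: 8/15 ≈ 0.53333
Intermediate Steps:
m = 1/210 ≈ 0.0047619
x(t, C) = 3 - 3*C*t (x(t, C) = ((-9*t)*C + 9)/3 = (-9*C*t + 9)/3 = (9 - 9*C*t)/3 = 3 - 3*C*t)
(x(-12, 0) + 109)*m = ((3 - 3*0*(-12)) + 109)*(1/210) = ((3 + 0) + 109)*(1/210) = (3 + 109)*(1/210) = 112*(1/210) = 8/15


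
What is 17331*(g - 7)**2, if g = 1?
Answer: 623916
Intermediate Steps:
17331*(g - 7)**2 = 17331*(1 - 7)**2 = 17331*(-6)**2 = 17331*36 = 623916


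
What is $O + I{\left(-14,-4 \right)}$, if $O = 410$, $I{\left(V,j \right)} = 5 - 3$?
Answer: $412$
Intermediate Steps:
$I{\left(V,j \right)} = 2$
$O + I{\left(-14,-4 \right)} = 410 + 2 = 412$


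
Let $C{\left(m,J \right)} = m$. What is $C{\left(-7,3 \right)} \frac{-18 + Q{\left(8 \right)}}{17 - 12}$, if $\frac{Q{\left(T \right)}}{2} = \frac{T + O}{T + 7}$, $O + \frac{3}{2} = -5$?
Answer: $\frac{623}{25} \approx 24.92$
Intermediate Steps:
$O = - \frac{13}{2}$ ($O = - \frac{3}{2} - 5 = - \frac{13}{2} \approx -6.5$)
$Q{\left(T \right)} = \frac{2 \left(- \frac{13}{2} + T\right)}{7 + T}$ ($Q{\left(T \right)} = 2 \frac{T - \frac{13}{2}}{T + 7} = 2 \frac{- \frac{13}{2} + T}{7 + T} = \frac{2 \left(- \frac{13}{2} + T\right)}{7 + T}$)
$C{\left(-7,3 \right)} \frac{-18 + Q{\left(8 \right)}}{17 - 12} = - 7 \frac{-18 + \frac{-13 + 2 \cdot 8}{7 + 8}}{17 - 12} = - 7 \frac{-18 + \frac{-13 + 16}{15}}{5} = - 7 \left(-18 + \frac{1}{15} \cdot 3\right) \frac{1}{5} = - 7 \left(-18 + \frac{1}{5}\right) \frac{1}{5} = - 7 \left(\left(- \frac{89}{5}\right) \frac{1}{5}\right) = \left(-7\right) \left(- \frac{89}{25}\right) = \frac{623}{25}$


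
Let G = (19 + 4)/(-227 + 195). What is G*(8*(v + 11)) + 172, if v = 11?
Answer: 91/2 ≈ 45.500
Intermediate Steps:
G = -23/32 (G = 23/(-32) = 23*(-1/32) = -23/32 ≈ -0.71875)
G*(8*(v + 11)) + 172 = -23*(11 + 11)/4 + 172 = -23*22/4 + 172 = -23/32*176 + 172 = -253/2 + 172 = 91/2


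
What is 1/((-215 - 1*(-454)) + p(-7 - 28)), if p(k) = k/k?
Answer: 1/240 ≈ 0.0041667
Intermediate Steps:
p(k) = 1
1/((-215 - 1*(-454)) + p(-7 - 28)) = 1/((-215 - 1*(-454)) + 1) = 1/((-215 + 454) + 1) = 1/(239 + 1) = 1/240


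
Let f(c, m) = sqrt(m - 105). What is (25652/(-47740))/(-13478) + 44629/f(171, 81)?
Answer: 583/14623630 - 44629*I*sqrt(6)/12 ≈ 3.9867e-5 - 9109.9*I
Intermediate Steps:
f(c, m) = sqrt(-105 + m)
(25652/(-47740))/(-13478) + 44629/f(171, 81) = (25652/(-47740))/(-13478) + 44629/(sqrt(-105 + 81)) = (25652*(-1/47740))*(-1/13478) + 44629/(sqrt(-24)) = -583/1085*(-1/13478) + 44629/((2*I*sqrt(6))) = 583/14623630 + 44629*(-I*sqrt(6)/12) = 583/14623630 - 44629*I*sqrt(6)/12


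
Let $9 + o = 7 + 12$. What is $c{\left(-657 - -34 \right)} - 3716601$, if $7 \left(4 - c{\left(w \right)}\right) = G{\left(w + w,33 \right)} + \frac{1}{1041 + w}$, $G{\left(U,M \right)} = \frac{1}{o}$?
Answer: $- \frac{27186907162}{7315} \approx -3.7166 \cdot 10^{6}$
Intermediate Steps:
$o = 10$ ($o = -9 + \left(7 + 12\right) = -9 + 19 = 10$)
$G{\left(U,M \right)} = \frac{1}{10}$
$c{\left(w \right)} = \frac{279}{70} - \frac{1}{7 \left(1041 + w\right)}$ ($c{\left(w \right)} = 4 - \frac{\frac{1}{10} + \frac{1}{1041 + w}}{7} = 4 - \left(\frac{1}{70} + \frac{1}{7 \left(1041 + w\right)}\right) = \frac{279}{70} - \frac{1}{7 \left(1041 + w\right)}$)
$c{\left(-657 - -34 \right)} - 3716601 = \frac{290429 + 279 \left(-657 - -34\right)}{70 \left(1041 - 623\right)} - 3716601 = \frac{290429 + 279 \left(-657 + 34\right)}{70 \left(1041 + \left(-657 + 34\right)\right)} - 3716601 = \frac{290429 + 279 \left(-623\right)}{70 \left(1041 - 623\right)} - 3716601 = \frac{290429 - 173817}{70 \cdot 418} - 3716601 = \frac{1}{70} \cdot \frac{1}{418} \cdot 116612 - 3716601 = \frac{29153}{7315} - 3716601 = - \frac{27186907162}{7315}$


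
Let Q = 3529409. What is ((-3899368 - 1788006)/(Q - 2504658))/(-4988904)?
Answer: 406241/365170311636 ≈ 1.1125e-6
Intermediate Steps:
((-3899368 - 1788006)/(Q - 2504658))/(-4988904) = ((-3899368 - 1788006)/(3529409 - 2504658))/(-4988904) = -5687374/1024751*(-1/4988904) = -5687374*1/1024751*(-1/4988904) = -812482/146393*(-1/4988904) = 406241/365170311636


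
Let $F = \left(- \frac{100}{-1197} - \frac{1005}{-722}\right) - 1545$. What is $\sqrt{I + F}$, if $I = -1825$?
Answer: $\frac{i \sqrt{2145089870}}{798} \approx 58.039 i$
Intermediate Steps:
$F = - \frac{70208755}{45486}$ ($F = \left(\left(-100\right) \left(- \frac{1}{1197}\right) - - \frac{1005}{722}\right) - 1545 = \left(\frac{100}{1197} + \frac{1005}{722}\right) - 1545 = \frac{67115}{45486} - 1545 = - \frac{70208755}{45486} \approx -1543.5$)
$\sqrt{I + F} = \sqrt{-1825 - \frac{70208755}{45486}} = \sqrt{- \frac{153220705}{45486}} = \frac{i \sqrt{2145089870}}{798}$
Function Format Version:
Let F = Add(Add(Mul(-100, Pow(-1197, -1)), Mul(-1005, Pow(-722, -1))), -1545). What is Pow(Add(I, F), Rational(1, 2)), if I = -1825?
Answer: Mul(Rational(1, 798), I, Pow(2145089870, Rational(1, 2))) ≈ Mul(58.039, I)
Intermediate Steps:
F = Rational(-70208755, 45486) (F = Add(Add(Mul(-100, Rational(-1, 1197)), Mul(-1005, Rational(-1, 722))), -1545) = Add(Add(Rational(100, 1197), Rational(1005, 722)), -1545) = Add(Rational(67115, 45486), -1545) = Rational(-70208755, 45486) ≈ -1543.5)
Pow(Add(I, F), Rational(1, 2)) = Pow(Add(-1825, Rational(-70208755, 45486)), Rational(1, 2)) = Pow(Rational(-153220705, 45486), Rational(1, 2)) = Mul(Rational(1, 798), I, Pow(2145089870, Rational(1, 2)))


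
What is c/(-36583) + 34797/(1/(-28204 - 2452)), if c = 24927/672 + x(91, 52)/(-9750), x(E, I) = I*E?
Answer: -468293202301111301/438996000 ≈ -1.0667e+9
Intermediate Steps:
x(E, I) = E*I
c = 439301/12000 (c = 24927/672 + (91*52)/(-9750) = 24927*(1/672) + 4732*(-1/9750) = 1187/32 - 182/375 = 439301/12000 ≈ 36.608)
c/(-36583) + 34797/(1/(-28204 - 2452)) = (439301/12000)/(-36583) + 34797/(1/(-28204 - 2452)) = (439301/12000)*(-1/36583) + 34797/(1/(-30656)) = -439301/438996000 + 34797/(-1/30656) = -439301/438996000 + 34797*(-30656) = -439301/438996000 - 1066736832 = -468293202301111301/438996000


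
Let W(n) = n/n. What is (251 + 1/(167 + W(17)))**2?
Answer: 1778224561/28224 ≈ 63004.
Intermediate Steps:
W(n) = 1
(251 + 1/(167 + W(17)))**2 = (251 + 1/(167 + 1))**2 = (251 + 1/168)**2 = (42169/168)**2 = 1778224561/28224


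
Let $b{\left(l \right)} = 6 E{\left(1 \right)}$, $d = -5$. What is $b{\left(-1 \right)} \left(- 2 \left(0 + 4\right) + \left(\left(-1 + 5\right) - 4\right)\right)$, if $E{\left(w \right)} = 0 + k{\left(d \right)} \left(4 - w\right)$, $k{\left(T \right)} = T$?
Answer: $720$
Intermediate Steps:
$E{\left(w \right)} = -20 + 5 w$ ($E{\left(w \right)} = 0 - 5 \left(4 - w\right) = 0 + \left(-20 + 5 w\right) = -20 + 5 w$)
$b{\left(l \right)} = -90$ ($b{\left(l \right)} = 6 \left(-20 + 5 \cdot 1\right) = 6 \left(-20 + 5\right) = 6 \left(-15\right) = -90$)
$b{\left(-1 \right)} \left(- 2 \left(0 + 4\right) + \left(\left(-1 + 5\right) - 4\right)\right) = - 90 \left(- 2 \left(0 + 4\right) + \left(\left(-1 + 5\right) - 4\right)\right) = - 90 \left(\left(-2\right) 4 + \left(4 - 4\right)\right) = - 90 \left(-8 + 0\right) = \left(-90\right) \left(-8\right) = 720$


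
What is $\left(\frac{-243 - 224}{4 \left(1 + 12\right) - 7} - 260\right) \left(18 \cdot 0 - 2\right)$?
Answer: $\frac{24334}{45} \approx 540.76$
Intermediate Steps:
$\left(\frac{-243 - 224}{4 \left(1 + 12\right) - 7} - 260\right) \left(18 \cdot 0 - 2\right) = \left(- \frac{467}{4 \cdot 13 - 7} - 260\right) \left(0 - 2\right) = \left(- \frac{467}{52 - 7} - 260\right) \left(-2\right) = \left(- \frac{467}{45} - 260\right) \left(-2\right) = \left(- \frac{12167}{45}\right) \left(-2\right) = \frac{24334}{45}$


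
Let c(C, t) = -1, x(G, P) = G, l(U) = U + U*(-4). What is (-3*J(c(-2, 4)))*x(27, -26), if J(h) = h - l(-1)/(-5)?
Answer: 162/5 ≈ 32.400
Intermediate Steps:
l(U) = -3*U (l(U) = U - 4*U = -3*U)
J(h) = 3/5 + h (J(h) = h - (-3*(-1))/(-5) = h - 3*(-1)/5 = h - 1*(-3/5) = h + 3/5 = 3/5 + h)
(-3*J(c(-2, 4)))*x(27, -26) = -3*(3/5 - 1)*27 = -3*(-2/5)*27 = (6/5)*27 = 162/5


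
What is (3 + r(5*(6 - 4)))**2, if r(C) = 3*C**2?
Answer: 91809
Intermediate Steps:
(3 + r(5*(6 - 4)))**2 = (3 + 3*(5*(6 - 4))**2)**2 = (3 + 3*(5*2)**2)**2 = (3 + 3*10**2)**2 = (3 + 3*100)**2 = (3 + 300)**2 = 303**2 = 91809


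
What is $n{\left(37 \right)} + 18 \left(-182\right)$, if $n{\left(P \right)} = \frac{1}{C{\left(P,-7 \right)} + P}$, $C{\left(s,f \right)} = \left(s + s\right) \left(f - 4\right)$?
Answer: $- \frac{2545453}{777} \approx -3276.0$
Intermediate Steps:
$C{\left(s,f \right)} = 2 s \left(-4 + f\right)$
$n{\left(P \right)} = - \frac{1}{21 P}$ ($n{\left(P \right)} = \frac{1}{2 P \left(-4 - 7\right) + P} = \frac{1}{2 P \left(-11\right) + P} = \frac{1}{- 22 P + P} = \frac{1}{\left(-21\right) P} = - \frac{1}{21 P}$)
$n{\left(37 \right)} + 18 \left(-182\right) = - \frac{1}{21 \cdot 37} + 18 \left(-182\right) = \left(- \frac{1}{21}\right) \frac{1}{37} - 3276 = - \frac{1}{777} - 3276 = - \frac{2545453}{777}$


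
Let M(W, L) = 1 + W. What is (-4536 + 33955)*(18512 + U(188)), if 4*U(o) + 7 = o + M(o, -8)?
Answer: 1094651571/2 ≈ 5.4733e+8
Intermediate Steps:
U(o) = -3/2 + o/2 (U(o) = -7/4 + (o + (1 + o))/4 = -7/4 + (1 + 2*o)/4 = -7/4 + (¼ + o/2) = -3/2 + o/2)
(-4536 + 33955)*(18512 + U(188)) = (-4536 + 33955)*(18512 + (-3/2 + (½)*188)) = 29419*(18512 + (-3/2 + 94)) = 29419*(18512 + 185/2) = 29419*(37209/2) = 1094651571/2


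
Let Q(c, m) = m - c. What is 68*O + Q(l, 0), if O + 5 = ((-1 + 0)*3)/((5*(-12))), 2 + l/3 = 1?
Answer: -1668/5 ≈ -333.60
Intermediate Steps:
l = -3 (l = -6 + 3*1 = -6 + 3 = -3)
O = -99/20 (O = -5 + ((-1 + 0)*3)/((5*(-12))) = -5 - 1*3/(-60) = -5 - 3*(-1/60) = -5 + 1/20 = -99/20 ≈ -4.9500)
68*O + Q(l, 0) = 68*(-99/20) + (0 - 1*(-3)) = -1683/5 + (0 + 3) = -1683/5 + 3 = -1668/5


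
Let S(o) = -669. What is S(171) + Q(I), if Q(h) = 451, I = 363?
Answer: -218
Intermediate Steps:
S(171) + Q(I) = -669 + 451 = -218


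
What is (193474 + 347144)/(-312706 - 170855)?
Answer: -13862/12399 ≈ -1.1180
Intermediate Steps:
(193474 + 347144)/(-312706 - 170855) = 540618/(-483561) = 540618*(-1/483561) = -13862/12399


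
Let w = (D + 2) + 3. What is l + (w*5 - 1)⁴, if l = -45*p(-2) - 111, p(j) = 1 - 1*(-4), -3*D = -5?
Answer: 88502065/81 ≈ 1.0926e+6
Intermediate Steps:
D = 5/3 (D = -⅓*(-5) = 5/3 ≈ 1.6667)
w = 20/3 (w = (5/3 + 2) + 3 = 11/3 + 3 = 20/3 ≈ 6.6667)
p(j) = 5 (p(j) = 1 + 4 = 5)
l = -336 (l = -45*5 - 111 = -225 - 111 = -336)
l + (w*5 - 1)⁴ = -336 + ((20/3)*5 - 1)⁴ = -336 + (100/3 - 1)⁴ = -336 + (97/3)⁴ = -336 + 88529281/81 = 88502065/81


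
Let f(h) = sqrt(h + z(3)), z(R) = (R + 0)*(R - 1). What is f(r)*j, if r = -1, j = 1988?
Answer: 1988*sqrt(5) ≈ 4445.3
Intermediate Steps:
z(R) = R*(-1 + R)
f(h) = sqrt(6 + h) (f(h) = sqrt(h + 3*(-1 + 3)) = sqrt(h + 3*2) = sqrt(h + 6) = sqrt(6 + h))
f(r)*j = sqrt(6 - 1)*1988 = sqrt(5)*1988 = 1988*sqrt(5)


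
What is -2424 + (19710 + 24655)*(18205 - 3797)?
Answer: 639208496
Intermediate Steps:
-2424 + (19710 + 24655)*(18205 - 3797) = -2424 + 44365*14408 = -2424 + 639210920 = 639208496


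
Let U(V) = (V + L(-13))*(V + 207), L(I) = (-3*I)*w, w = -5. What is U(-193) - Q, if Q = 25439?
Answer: -30871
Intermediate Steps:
L(I) = 15*I (L(I) = -3*I*(-5) = 15*I)
U(V) = (-195 + V)*(207 + V) (U(V) = (V + 15*(-13))*(V + 207) = (V - 195)*(207 + V) = (-195 + V)*(207 + V))
U(-193) - Q = (-40365 + (-193)² + 12*(-193)) - 1*25439 = (-40365 + 37249 - 2316) - 25439 = -5432 - 25439 = -30871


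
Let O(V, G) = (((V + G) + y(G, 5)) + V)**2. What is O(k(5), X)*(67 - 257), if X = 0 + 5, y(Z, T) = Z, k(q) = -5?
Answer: 0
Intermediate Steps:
X = 5
O(V, G) = (2*G + 2*V)**2 (O(V, G) = (((V + G) + G) + V)**2 = (((G + V) + G) + V)**2 = ((V + 2*G) + V)**2 = (2*G + 2*V)**2)
O(k(5), X)*(67 - 257) = (4*(5 - 5)**2)*(67 - 257) = (4*0**2)*(-190) = (4*0)*(-190) = 0*(-190) = 0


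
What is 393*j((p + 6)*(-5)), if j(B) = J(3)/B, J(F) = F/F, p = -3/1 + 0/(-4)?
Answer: -131/5 ≈ -26.200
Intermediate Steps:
p = -3 (p = -3*1 + 0*(-1/4) = -3 + 0 = -3)
J(F) = 1
j(B) = 1/B
393*j((p + 6)*(-5)) = 393/(((-3 + 6)*(-5))) = 393/((3*(-5))) = 393/(-15) = 393*(-1/15) = -131/5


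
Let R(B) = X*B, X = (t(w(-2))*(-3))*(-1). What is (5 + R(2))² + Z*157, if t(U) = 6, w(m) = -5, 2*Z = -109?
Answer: -13751/2 ≈ -6875.5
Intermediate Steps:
Z = -109/2 (Z = (½)*(-109) = -109/2 ≈ -54.500)
X = 18 (X = (6*(-3))*(-1) = -18*(-1) = 18)
R(B) = 18*B
(5 + R(2))² + Z*157 = (5 + 18*2)² - 109/2*157 = (5 + 36)² - 17113/2 = 41² - 17113/2 = 1681 - 17113/2 = -13751/2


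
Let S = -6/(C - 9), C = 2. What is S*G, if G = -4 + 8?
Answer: 24/7 ≈ 3.4286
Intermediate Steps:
S = 6/7 (S = -6/(2 - 9) = -6/(-7) = -6*(-⅐) = 6/7 ≈ 0.85714)
G = 4
S*G = (6/7)*4 = 24/7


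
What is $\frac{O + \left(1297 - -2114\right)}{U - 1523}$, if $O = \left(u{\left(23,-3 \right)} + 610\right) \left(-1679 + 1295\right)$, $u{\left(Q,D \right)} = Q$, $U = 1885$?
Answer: $- \frac{239661}{362} \approx -662.05$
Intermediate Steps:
$O = -243072$ ($O = \left(23 + 610\right) \left(-1679 + 1295\right) = 633 \left(-384\right) = -243072$)
$\frac{O + \left(1297 - -2114\right)}{U - 1523} = \frac{-243072 + \left(1297 - -2114\right)}{1885 - 1523} = \frac{-243072 + \left(1297 + 2114\right)}{362} = \left(-243072 + 3411\right) \frac{1}{362} = \left(-239661\right) \frac{1}{362} = - \frac{239661}{362}$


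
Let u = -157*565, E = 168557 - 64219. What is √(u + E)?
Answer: 9*√193 ≈ 125.03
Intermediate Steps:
E = 104338
u = -88705
√(u + E) = √(-88705 + 104338) = √15633 = 9*√193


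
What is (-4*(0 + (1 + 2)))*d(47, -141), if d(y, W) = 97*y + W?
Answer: -53016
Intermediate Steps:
d(y, W) = W + 97*y
(-4*(0 + (1 + 2)))*d(47, -141) = (-4*(0 + (1 + 2)))*(-141 + 97*47) = (-4*(0 + 3))*(-141 + 4559) = -4*3*4418 = -12*4418 = -53016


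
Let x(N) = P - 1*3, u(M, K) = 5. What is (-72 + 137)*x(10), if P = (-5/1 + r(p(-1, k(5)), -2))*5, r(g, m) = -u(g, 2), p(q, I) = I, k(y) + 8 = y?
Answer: -3445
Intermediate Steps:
k(y) = -8 + y
r(g, m) = -5 (r(g, m) = -1*5 = -5)
P = -50 (P = (-5/1 - 5)*5 = (-5*1 - 5)*5 = (-5 - 5)*5 = -10*5 = -50)
x(N) = -53 (x(N) = -50 - 1*3 = -50 - 3 = -53)
(-72 + 137)*x(10) = (-72 + 137)*(-53) = 65*(-53) = -3445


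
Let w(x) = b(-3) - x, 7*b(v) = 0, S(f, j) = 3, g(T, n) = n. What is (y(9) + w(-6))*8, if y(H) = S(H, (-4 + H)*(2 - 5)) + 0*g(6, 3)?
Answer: 72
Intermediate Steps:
b(v) = 0 (b(v) = (⅐)*0 = 0)
w(x) = -x (w(x) = 0 - x = -x)
y(H) = 3 (y(H) = 3 + 0*3 = 3 + 0 = 3)
(y(9) + w(-6))*8 = (3 - 1*(-6))*8 = (3 + 6)*8 = 9*8 = 72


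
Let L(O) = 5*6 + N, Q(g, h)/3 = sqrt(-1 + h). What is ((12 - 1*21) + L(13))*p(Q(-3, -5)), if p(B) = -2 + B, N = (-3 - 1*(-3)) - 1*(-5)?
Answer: -52 + 78*I*sqrt(6) ≈ -52.0 + 191.06*I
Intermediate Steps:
N = 5 (N = (-3 + 3) + 5 = 0 + 5 = 5)
Q(g, h) = 3*sqrt(-1 + h)
L(O) = 35 (L(O) = 5*6 + 5 = 30 + 5 = 35)
((12 - 1*21) + L(13))*p(Q(-3, -5)) = ((12 - 1*21) + 35)*(-2 + 3*sqrt(-1 - 5)) = ((12 - 21) + 35)*(-2 + 3*sqrt(-6)) = (-9 + 35)*(-2 + 3*(I*sqrt(6))) = 26*(-2 + 3*I*sqrt(6)) = -52 + 78*I*sqrt(6)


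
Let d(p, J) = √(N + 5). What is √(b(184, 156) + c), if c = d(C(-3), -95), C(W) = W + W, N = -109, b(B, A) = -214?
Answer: √(-214 + 2*I*√26) ≈ 0.34846 + 14.633*I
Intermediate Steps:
C(W) = 2*W
d(p, J) = 2*I*√26 (d(p, J) = √(-109 + 5) = √(-104) = 2*I*√26)
c = 2*I*√26 ≈ 10.198*I
√(b(184, 156) + c) = √(-214 + 2*I*√26)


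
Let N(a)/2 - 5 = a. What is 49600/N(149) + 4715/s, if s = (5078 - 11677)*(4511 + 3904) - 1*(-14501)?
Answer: 688399078545/4274738468 ≈ 161.04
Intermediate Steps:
N(a) = 10 + 2*a
s = -55516084 (s = -6599*8415 + 14501 = -55530585 + 14501 = -55516084)
49600/N(149) + 4715/s = 49600/(10 + 2*149) + 4715/(-55516084) = 49600/(10 + 298) + 4715*(-1/55516084) = 49600/308 - 4715/55516084 = 49600*(1/308) - 4715/55516084 = 12400/77 - 4715/55516084 = 688399078545/4274738468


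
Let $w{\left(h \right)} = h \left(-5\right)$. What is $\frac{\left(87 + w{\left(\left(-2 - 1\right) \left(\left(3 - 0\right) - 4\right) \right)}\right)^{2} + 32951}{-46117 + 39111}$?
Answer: $- \frac{38135}{7006} \approx -5.4432$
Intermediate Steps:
$w{\left(h \right)} = - 5 h$
$\frac{\left(87 + w{\left(\left(-2 - 1\right) \left(\left(3 - 0\right) - 4\right) \right)}\right)^{2} + 32951}{-46117 + 39111} = \frac{\left(87 - 5 \left(-2 - 1\right) \left(\left(3 - 0\right) - 4\right)\right)^{2} + 32951}{-46117 + 39111} = \frac{\left(87 - 5 \left(- 3 \left(\left(3 + 0\right) - 4\right)\right)\right)^{2} + 32951}{-7006} = \left(\left(87 - 5 \left(- 3 \left(3 - 4\right)\right)\right)^{2} + 32951\right) \left(- \frac{1}{7006}\right) = \left(\left(87 - 5 \left(\left(-3\right) \left(-1\right)\right)\right)^{2} + 32951\right) \left(- \frac{1}{7006}\right) = \left(\left(87 - 15\right)^{2} + 32951\right) \left(- \frac{1}{7006}\right) = \left(72^{2} + 32951\right) \left(- \frac{1}{7006}\right) = \left(5184 + 32951\right) \left(- \frac{1}{7006}\right) = 38135 \left(- \frac{1}{7006}\right) = - \frac{38135}{7006}$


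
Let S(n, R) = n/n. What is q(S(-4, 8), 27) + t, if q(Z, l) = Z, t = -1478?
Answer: -1477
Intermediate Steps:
S(n, R) = 1
q(S(-4, 8), 27) + t = 1 - 1478 = -1477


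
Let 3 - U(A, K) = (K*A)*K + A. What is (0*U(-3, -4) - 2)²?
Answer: 4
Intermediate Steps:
U(A, K) = 3 - A - A*K² (U(A, K) = 3 - ((K*A)*K + A) = 3 - ((A*K)*K + A) = 3 - (A*K² + A) = 3 - (A + A*K²) = 3 + (-A - A*K²) = 3 - A - A*K²)
(0*U(-3, -4) - 2)² = (0*(3 - 1*(-3) - 1*(-3)*(-4)²) - 2)² = (0*(3 + 3 - 1*(-3)*16) - 2)² = (0*(3 + 3 + 48) - 2)² = (0*54 - 2)² = (0 - 2)² = (-2)² = 4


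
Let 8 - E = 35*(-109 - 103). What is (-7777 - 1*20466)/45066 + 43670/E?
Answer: 73260134/13947927 ≈ 5.2524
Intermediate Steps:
E = 7428 (E = 8 - 35*(-109 - 103) = 8 - 35*(-212) = 8 - 1*(-7420) = 8 + 7420 = 7428)
(-7777 - 1*20466)/45066 + 43670/E = (-7777 - 1*20466)/45066 + 43670/7428 = (-7777 - 20466)*(1/45066) + 43670*(1/7428) = -28243*1/45066 + 21835/3714 = -28243/45066 + 21835/3714 = 73260134/13947927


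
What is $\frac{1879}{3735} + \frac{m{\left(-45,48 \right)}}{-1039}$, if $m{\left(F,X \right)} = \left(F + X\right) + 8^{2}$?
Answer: $\frac{1702036}{3880665} \approx 0.43859$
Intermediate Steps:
$m{\left(F,X \right)} = 64 + F + X$ ($m{\left(F,X \right)} = \left(F + X\right) + 64 = 64 + F + X$)
$\frac{1879}{3735} + \frac{m{\left(-45,48 \right)}}{-1039} = \frac{1879}{3735} + \frac{64 - 45 + 48}{-1039} = 1879 \cdot \frac{1}{3735} + 67 \left(- \frac{1}{1039}\right) = \frac{1879}{3735} - \frac{67}{1039} = \frac{1702036}{3880665}$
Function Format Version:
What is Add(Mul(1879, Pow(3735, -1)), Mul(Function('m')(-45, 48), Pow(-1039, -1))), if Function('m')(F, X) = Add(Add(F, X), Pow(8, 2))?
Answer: Rational(1702036, 3880665) ≈ 0.43859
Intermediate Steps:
Function('m')(F, X) = Add(64, F, X) (Function('m')(F, X) = Add(Add(F, X), 64) = Add(64, F, X))
Add(Mul(1879, Pow(3735, -1)), Mul(Function('m')(-45, 48), Pow(-1039, -1))) = Add(Mul(1879, Pow(3735, -1)), Mul(Add(64, -45, 48), Pow(-1039, -1))) = Add(Mul(1879, Rational(1, 3735)), Mul(67, Rational(-1, 1039))) = Add(Rational(1879, 3735), Rational(-67, 1039)) = Rational(1702036, 3880665)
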